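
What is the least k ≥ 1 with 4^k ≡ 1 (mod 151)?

15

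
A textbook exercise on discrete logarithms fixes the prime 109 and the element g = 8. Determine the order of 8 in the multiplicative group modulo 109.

Since 8 ∈ (Z/109Z)^×, its order divides φ(109) = 109 − 1 = 108 = 2^2 · 3^3.
Divisors of 108: 1, 2, 3, 4, 6, 9, 12, 18, 27, 36, 54, 108.
Test each divisor d:
8^1 ≡ 8
8^2 ≡ 64
8^3 ≡ 76
8^4 ≡ 63
8^6 ≡ 108
8^9 ≡ 33
8^12 ≡ 1
Therefore the multiplicative order of 8 modulo 109 is 12.

12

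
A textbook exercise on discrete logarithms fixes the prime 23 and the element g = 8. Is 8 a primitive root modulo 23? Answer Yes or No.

No

φ(23) = 23 − 1 = 22 = 2 · 11.
An element g generates (Z/23Z)^× iff g^(22/q) ≢ 1 (mod 23) for each prime q ∈ {2, 11}.
8^11 ≡ 1 (mod 23)  [q = 2: ≡ 1 ✗]
8^2 ≡ 18 (mod 23)  [q = 11: ≢ 1 ✓]
The check at q = 2 fails, so 8 generates a proper subgroup.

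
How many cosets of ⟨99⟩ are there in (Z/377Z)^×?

ord(99) | φ(377) = φ(13·29) = (13−1)·(29−1) = 12·28 = 336 = 2^4 · 3 · 7.
Divisors of 336: 1, 2, 3, 4, 6, 7, 8, 12, 14, 16, 21, 24, 28, 42, 48, 56, 84, 112, 168, 336.
Test each divisor d:
99^1 ≡ 99 (mod 377)
99^2 ≡ 376 (mod 377)
99^3 ≡ 278 (mod 377)
99^4 ≡ 1 (mod 377) ✓
Thus |⟨99⟩| = ord(99) = 4.
The index is φ(377) / ord(99) = 336 / 4 = 84.

84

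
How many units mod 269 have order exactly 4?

2

φ(269) = 269 − 1 = 268 = 2^2 · 67.
In a cyclic group of order 268, there are φ(d) elements of order d for each divisor d of 268, and zero for non-divisors.
4 = 2^2 divides 268, and φ(4) = 2.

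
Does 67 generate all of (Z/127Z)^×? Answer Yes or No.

Yes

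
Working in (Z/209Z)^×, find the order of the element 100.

By Lagrange's theorem, ord_209(100) divides φ(209) = φ(11·19) = (11−1)·(19−1) = 10·18 = 180 = 2^2 · 3^2 · 5.
Divisors of 180: 1, 2, 3, 4, 5, 6, 9, 10, 12, 15, 18, 20, 30, 36, 45, 60, 90, 180.
Compute 100^d (mod 209) for the divisors d until we hit 1:
100^1 ≡ 100
100^2 ≡ 177
100^3 ≡ 144
100^4 ≡ 188
100^5 ≡ 199
100^6 ≡ 45
100^9 ≡ 1
Hence ord(100) = 9.

9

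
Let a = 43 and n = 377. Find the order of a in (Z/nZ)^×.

The order of 43 must divide φ(377) = φ(13·29) = (13−1)·(29−1) = 12·28 = 336 = 2^4 · 3 · 7.
Divisors of 336: 1, 2, 3, 4, 6, 7, 8, 12, 14, 16, 21, 24, 28, 42, 48, 56, 84, 112, 168, 336.
Compute 43^d (mod 377) for the divisors d until we hit 1:
43^1 ≡ 43 (mod 377)
43^2 ≡ 341 (mod 377)
43^3 ≡ 337 (mod 377)
43^4 ≡ 165 (mod 377)
43^6 ≡ 92 (mod 377)
43^7 ≡ 186 (mod 377)
43^8 ≡ 81 (mod 377)
43^12 ≡ 170 (mod 377)
43^14 ≡ 289 (mod 377)
43^16 ≡ 152 (mod 377)
43^21 ≡ 220 (mod 377)
43^24 ≡ 248 (mod 377)
43^28 ≡ 204 (mod 377)
43^42 ≡ 144 (mod 377)
43^48 ≡ 53 (mod 377)
43^56 ≡ 146 (mod 377)
43^84 ≡ 1 (mod 377) ✓
The smallest such exponent is 84, so the order of 43 is 84.

84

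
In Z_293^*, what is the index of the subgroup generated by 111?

By Lagrange's theorem, ord_293(111) divides φ(293) = 293 − 1 = 292 = 2^2 · 73.
Divisors of 292: 1, 2, 4, 73, 146, 292.
Check 111^d mod 293 for each divisor in increasing order:
111^1 ≡ 111 (mod 293)
111^2 ≡ 15 (mod 293)
111^4 ≡ 225 (mod 293)
111^73 ≡ 155 (mod 293)
111^146 ≡ 292 (mod 293)
111^292 ≡ 1 (mod 293) ✓
So ord_293(111) = 292, hence |⟨111⟩| = 292.
The index is φ(293) / ord(111) = 292 / 292 = 1.

1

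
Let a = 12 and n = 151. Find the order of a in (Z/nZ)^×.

The order of 12 must divide φ(151) = 151 − 1 = 150 = 2 · 3 · 5^2.
Divisors of 150: 1, 2, 3, 5, 6, 10, 15, 25, 30, 50, 75, 150.
Evaluate successive powers at the divisors of 150:
12^1 ≡ 12 (mod 151)
12^2 ≡ 144 (mod 151)
12^3 ≡ 67 (mod 151)
12^5 ≡ 135 (mod 151)
12^6 ≡ 110 (mod 151)
12^10 ≡ 105 (mod 151)
12^15 ≡ 132 (mod 151)
12^25 ≡ 119 (mod 151)
12^30 ≡ 59 (mod 151)
12^50 ≡ 118 (mod 151)
12^75 ≡ 150 (mod 151)
12^150 ≡ 1 (mod 151) ✓
Hence ord(12) = 150.

150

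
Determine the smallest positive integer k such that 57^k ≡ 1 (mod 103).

The order of 57 must divide φ(103) = 103 − 1 = 102 = 2 · 3 · 17.
Divisors of 102: 1, 2, 3, 6, 17, 34, 51, 102.
Compute 57^d (mod 103) for the divisors d until we hit 1:
57^1 ≡ 57 (mod 103)
57^2 ≡ 56 (mod 103)
57^3 ≡ 102 (mod 103)
57^6 ≡ 1 (mod 103) ✓
The smallest such exponent is 6, so the order of 57 is 6.

6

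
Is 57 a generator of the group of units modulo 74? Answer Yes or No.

Yes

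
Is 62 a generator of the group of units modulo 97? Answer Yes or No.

No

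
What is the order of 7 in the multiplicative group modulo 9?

3

Since 7 ∈ (Z/9Z)^×, its order divides φ(9) = φ(3^2) = 3·(3−1) = 6 = 2 · 3.
Divisors of 6: 1, 2, 3, 6.
Test each divisor d:
7^1 ≡ 7
7^2 ≡ 4
7^3 ≡ 1
Therefore the multiplicative order of 7 modulo 9 is 3.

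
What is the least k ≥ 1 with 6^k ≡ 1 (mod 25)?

5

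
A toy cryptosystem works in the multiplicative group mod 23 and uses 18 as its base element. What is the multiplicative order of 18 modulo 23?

Since 18 ∈ (Z/23Z)^×, its order divides φ(23) = 23 − 1 = 22 = 2 · 11.
Divisors of 22: 1, 2, 11, 22.
Evaluate successive powers at the divisors of 22:
18^1 ≡ 18
18^2 ≡ 2
18^11 ≡ 1
Therefore the multiplicative order of 18 modulo 23 is 11.

11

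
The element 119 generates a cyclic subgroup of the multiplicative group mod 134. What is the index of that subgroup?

The order of 119 must divide φ(134) = φ(2)·φ(67) = 1·66 = 66 = 2 · 3 · 11.
Divisors of 66: 1, 2, 3, 6, 11, 22, 33, 66.
Compute 119^d (mod 134) for the divisors d until we hit 1:
119^1 ≡ 119 (mod 134)
119^2 ≡ 91 (mod 134)
119^3 ≡ 109 (mod 134)
119^6 ≡ 89 (mod 134)
119^11 ≡ 133 (mod 134)
119^22 ≡ 1 (mod 134) ✓
Thus |⟨119⟩| = ord(119) = 22.
[(Z/134Z)^× : ⟨119⟩] = 66/22 = 3.

3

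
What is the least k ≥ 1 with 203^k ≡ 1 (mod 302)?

150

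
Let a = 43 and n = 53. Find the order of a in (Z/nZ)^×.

26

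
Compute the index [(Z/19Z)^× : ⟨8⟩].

The order of 8 must divide φ(19) = 19 − 1 = 18 = 2 · 3^2.
Divisors of 18: 1, 2, 3, 6, 9, 18.
Test each divisor d:
8^1 ≡ 8 (mod 19)
8^2 ≡ 7 (mod 19)
8^3 ≡ 18 (mod 19)
8^6 ≡ 1 (mod 19) ✓
So ord_19(8) = 6, hence |⟨8⟩| = 6.
[(Z/19Z)^× : ⟨8⟩] = 18/6 = 3.

3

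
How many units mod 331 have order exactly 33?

φ(331) = 331 − 1 = 330 = 2 · 3 · 5 · 11.
Since (Z/331Z)^× is cyclic of order 330, the number of elements of order d is φ(d) when d | 330 and 0 otherwise.
33 = 3 · 11 divides 330, and φ(33) = 20.

20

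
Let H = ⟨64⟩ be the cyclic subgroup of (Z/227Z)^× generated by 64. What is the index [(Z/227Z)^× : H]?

ord(64) | φ(227) = 227 − 1 = 226 = 2 · 113.
Divisors of 226: 1, 2, 113, 226.
Test each divisor d:
64^1 ≡ 64
64^2 ≡ 10
64^113 ≡ 1
So ord_227(64) = 113, hence |⟨64⟩| = 113.
The index is φ(227) / ord(64) = 226 / 113 = 2.

2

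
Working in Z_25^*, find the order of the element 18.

By Lagrange's theorem, ord_25(18) divides φ(25) = φ(5^2) = 5·(5−1) = 20 = 2^2 · 5.
Divisors of 20: 1, 2, 4, 5, 10, 20.
Test each divisor d:
18^1 ≡ 18 (mod 25)
18^2 ≡ 24 (mod 25)
18^4 ≡ 1 (mod 25) ✓
The smallest such exponent is 4, so the order of 18 is 4.

4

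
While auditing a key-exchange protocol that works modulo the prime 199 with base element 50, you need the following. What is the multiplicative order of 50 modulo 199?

99

By Lagrange's theorem, ord_199(50) divides φ(199) = 199 − 1 = 198 = 2 · 3^2 · 11.
Divisors of 198: 1, 2, 3, 6, 9, 11, 18, 22, 33, 66, 99, 198.
Compute 50^d (mod 199) for the divisors d until we hit 1:
50^1 ≡ 50 (mod 199)
50^2 ≡ 112 (mod 199)
50^3 ≡ 28 (mod 199)
50^6 ≡ 187 (mod 199)
50^9 ≡ 62 (mod 199)
50^11 ≡ 178 (mod 199)
50^18 ≡ 63 (mod 199)
50^22 ≡ 43 (mod 199)
50^33 ≡ 92 (mod 199)
50^66 ≡ 106 (mod 199)
50^99 ≡ 1 (mod 199) ✓
Hence ord(50) = 99.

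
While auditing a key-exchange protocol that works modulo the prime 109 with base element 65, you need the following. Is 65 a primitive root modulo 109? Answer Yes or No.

φ(109) = 109 − 1 = 108 = 2^2 · 3^3.
An element g generates (Z/109Z)^× iff g^(108/q) ≢ 1 (mod 109) for each prime q ∈ {2, 3}.
65^54 ≡ 108 (mod 109)  [q = 2: ≢ 1 ✓]
65^36 ≡ 45 (mod 109)  [q = 3: ≢ 1 ✓]
All checks pass, so 65 has order 108 and is a primitive root modulo 109.

Yes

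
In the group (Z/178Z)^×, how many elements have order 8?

4

φ(178) = φ(2)·φ(89) = 1·88 = 88 = 2^3 · 11.
In a cyclic group of order 88, there are φ(d) elements of order d for each divisor d of 88, and zero for non-divisors.
8 = 2^3 divides 88, and φ(8) = 4.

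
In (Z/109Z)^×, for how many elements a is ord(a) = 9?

6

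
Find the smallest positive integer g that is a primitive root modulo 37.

φ(37) = 37 − 1 = 36 = 2^2 · 3^2.
Test candidates g = 2, 3, … against the prime factors q ∈ {2, 3} of φ(37): g is a generator iff g^(36/q) ≢ 1 for every such q.
g = 2: 2^18 ≡ 36; 2^12 ≡ 26 — none is 1, so 2 is a primitive root.
Hence the least primitive root of 37 is 2.

2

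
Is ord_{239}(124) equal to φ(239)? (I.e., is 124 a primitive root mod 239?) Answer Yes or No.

φ(239) = 239 − 1 = 238 = 2 · 7 · 17.
An element g generates (Z/239Z)^× iff g^(238/q) ≢ 1 (mod 239) for each prime q ∈ {2, 7, 17}.
124^119 ≡ 1 (mod 239)  [q = 2: ≡ 1 ✗]
124^34 ≡ 100 (mod 239)  [q = 7: ≢ 1 ✓]
124^14 ≡ 166 (mod 239)  [q = 17: ≢ 1 ✓]
124^119 ≡ 1 shows ord(124) | 119, strictly less than φ(239); not a primitive root.

No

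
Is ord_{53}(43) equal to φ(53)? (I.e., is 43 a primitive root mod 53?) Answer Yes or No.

φ(53) = 53 − 1 = 52 = 2^2 · 13.
43 is a primitive root mod 53 iff 43^(φ(53)/q) ≢ 1 for every prime q | φ(53), i.e. q ∈ {2, 13}.
43^26 ≡ 1 (mod 53)  [q = 2: ≡ 1 ✗]
43^4 ≡ 36 (mod 53)  [q = 13: ≢ 1 ✓]
43^26 ≡ 1 shows ord(43) | 26, strictly less than φ(53); not a primitive root.

No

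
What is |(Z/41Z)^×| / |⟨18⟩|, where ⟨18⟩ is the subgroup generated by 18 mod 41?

8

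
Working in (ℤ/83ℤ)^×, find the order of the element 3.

41

The order of 3 must divide φ(83) = 83 − 1 = 82 = 2 · 41.
Divisors of 82: 1, 2, 41, 82.
Test each divisor d:
3^1 ≡ 3 (mod 83)
3^2 ≡ 9 (mod 83)
3^41 ≡ 1 (mod 83) ✓
The smallest such exponent is 41, so the order of 3 is 41.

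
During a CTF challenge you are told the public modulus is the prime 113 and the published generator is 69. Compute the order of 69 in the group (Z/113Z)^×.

8

ord(69) | φ(113) = 113 − 1 = 112 = 2^4 · 7.
Divisors of 112: 1, 2, 4, 7, 8, 14, 16, 28, 56, 112.
Check 69^d mod 113 for each divisor in increasing order:
69^1 ≡ 69 (mod 113)
69^2 ≡ 15 (mod 113)
69^4 ≡ 112 (mod 113)
69^7 ≡ 95 (mod 113)
69^8 ≡ 1 (mod 113) ✓
So ord_113(69) = 8.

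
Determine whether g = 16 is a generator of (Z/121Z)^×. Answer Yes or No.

φ(121) = φ(11^2) = 11·(11−1) = 110 = 2 · 5 · 11.
It suffices to check that the order of 16 is not a proper divisor of 110: compute 16^(110/q) for q ∈ {2, 5, 11}.
16^55 ≡ 1 (mod 121)  [q = 2: ≡ 1 ✗]
16^22 ≡ 3 (mod 121)  [q = 5: ≢ 1 ✓]
16^10 ≡ 100 (mod 121)  [q = 11: ≢ 1 ✓]
The check at q = 2 fails, so 16 generates a proper subgroup.

No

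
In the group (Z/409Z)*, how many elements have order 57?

φ(409) = 409 − 1 = 408 = 2^3 · 3 · 17.
Since (Z/409Z)^× is cyclic of order 408, the number of elements of order d is φ(d) when d | 408 and 0 otherwise.
Here 408 is not a multiple of 57, so there are no elements of order 57.

0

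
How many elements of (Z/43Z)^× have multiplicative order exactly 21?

φ(43) = 43 − 1 = 42 = 2 · 3 · 7.
In a cyclic group of order 42, there are φ(d) elements of order d for each divisor d of 42, and zero for non-divisors.
21 = 3 · 7 divides 42, and φ(21) = 12.

12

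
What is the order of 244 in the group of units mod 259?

36

Since 244 ∈ (Z/259Z)^×, its order divides φ(259) = φ(7·37) = (7−1)·(37−1) = 6·36 = 216 = 2^3 · 3^3.
Divisors of 216: 1, 2, 3, 4, 6, 8, 9, 12, 18, 24, 27, 36, 54, 72, 108, 216.
Evaluate successive powers at the divisors of 216:
244^1 ≡ 244 (mod 259)
244^2 ≡ 225 (mod 259)
244^3 ≡ 251 (mod 259)
244^4 ≡ 120 (mod 259)
244^6 ≡ 64 (mod 259)
244^8 ≡ 155 (mod 259)
244^9 ≡ 6 (mod 259)
244^12 ≡ 211 (mod 259)
244^18 ≡ 36 (mod 259)
244^24 ≡ 232 (mod 259)
244^27 ≡ 216 (mod 259)
244^36 ≡ 1 (mod 259) ✓
So ord_259(244) = 36.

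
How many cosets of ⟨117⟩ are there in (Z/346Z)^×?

4

The order of 117 must divide φ(346) = φ(2)·φ(173) = 1·172 = 172 = 2^2 · 43.
Divisors of 172: 1, 2, 4, 43, 86, 172.
Compute 117^d (mod 346) for the divisors d until we hit 1:
117^1 ≡ 117
117^2 ≡ 195
117^4 ≡ 311
117^43 ≡ 1
So ord_346(117) = 43, hence |⟨117⟩| = 43.
The index is φ(346) / ord(117) = 172 / 43 = 4.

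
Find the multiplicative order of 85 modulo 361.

171

ord(85) | φ(361) = φ(19^2) = 19·(19−1) = 342 = 2 · 3^2 · 19.
Divisors of 342: 1, 2, 3, 6, 9, 18, 19, 38, 57, 114, 171, 342.
Check 85^d mod 361 for each divisor in increasing order:
85^1 ≡ 85
85^2 ≡ 5
85^3 ≡ 64
85^6 ≡ 125
85^9 ≡ 58
85^18 ≡ 115
85^19 ≡ 28
85^38 ≡ 62
85^57 ≡ 292
85^114 ≡ 68
85^171 ≡ 1
Therefore the multiplicative order of 85 modulo 361 is 171.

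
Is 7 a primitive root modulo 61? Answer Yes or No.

Yes

φ(61) = 61 − 1 = 60 = 2^2 · 3 · 5.
It suffices to check that the order of 7 is not a proper divisor of 60: compute 7^(60/q) for q ∈ {2, 3, 5}.
7^30 ≡ 60 (mod 61)  [q = 2: ≢ 1 ✓]
7^20 ≡ 47 (mod 61)  [q = 3: ≢ 1 ✓]
7^12 ≡ 34 (mod 61)  [q = 5: ≢ 1 ✓]
None equal 1, so ord_61(7) = 60: 7 is a primitive root.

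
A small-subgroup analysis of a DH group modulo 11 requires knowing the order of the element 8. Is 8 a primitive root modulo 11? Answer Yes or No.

φ(11) = 11 − 1 = 10 = 2 · 5.
It suffices to check that the order of 8 is not a proper divisor of 10: compute 8^(10/q) for q ∈ {2, 5}.
8^5 ≡ 10 (mod 11)  [q = 2: ≢ 1 ✓]
8^2 ≡ 9 (mod 11)  [q = 5: ≢ 1 ✓]
All checks pass, so 8 has order 10 and is a primitive root modulo 11.

Yes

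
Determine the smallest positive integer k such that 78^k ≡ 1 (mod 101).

25

By Lagrange's theorem, ord_101(78) divides φ(101) = 101 − 1 = 100 = 2^2 · 5^2.
Divisors of 100: 1, 2, 4, 5, 10, 20, 25, 50, 100.
Compute 78^d (mod 101) for the divisors d until we hit 1:
78^1 ≡ 78
78^2 ≡ 24
78^4 ≡ 71
78^5 ≡ 84
78^10 ≡ 87
78^20 ≡ 95
78^25 ≡ 1
So ord_101(78) = 25.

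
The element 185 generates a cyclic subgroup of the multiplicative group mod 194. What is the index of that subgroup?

4

By Lagrange's theorem, ord_194(185) divides φ(194) = φ(2)·φ(97) = 1·96 = 96 = 2^5 · 3.
Divisors of 96: 1, 2, 3, 4, 6, 8, 12, 16, 24, 32, 48, 96.
Evaluate successive powers at the divisors of 96:
185^1 ≡ 185 (mod 194)
185^2 ≡ 81 (mod 194)
185^3 ≡ 47 (mod 194)
185^4 ≡ 159 (mod 194)
185^6 ≡ 75 (mod 194)
185^8 ≡ 61 (mod 194)
185^12 ≡ 193 (mod 194)
185^16 ≡ 35 (mod 194)
185^24 ≡ 1 (mod 194) ✓
Thus |⟨185⟩| = ord(185) = 24.
Index = |(Z/194Z)^×| / |⟨185⟩| = 96 / 24 = 4.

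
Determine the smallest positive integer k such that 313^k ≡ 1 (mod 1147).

ord(313) | φ(1147) = φ(31·37) = (31−1)·(37−1) = 30·36 = 1080 = 2^3 · 3^3 · 5.
Divisors of 1080: 1, 2, 3, 4, 5, 6, 8, 9, 10, 12, 15, 18, 20, 24, 27, 30, 36, 40, 45, 54, 60, 72, 90, 108, 120, 135, 180, 216, 270, 360, 540, 1080.
Test each divisor d:
313^1 ≡ 313
313^2 ≡ 474
313^3 ≡ 399
313^4 ≡ 1011
313^5 ≡ 1018
313^6 ≡ 915
313^8 ≡ 144
313^9 ≡ 339
313^10 ≡ 583
313^12 ≡ 1062
313^15 ≡ 495
313^18 ≡ 221
313^20 ≡ 377
313^24 ≡ 343
313^27 ≡ 364
313^30 ≡ 714
313^36 ≡ 667
313^40 ≡ 1048
313^45 ≡ 154
313^54 ≡ 591
313^60 ≡ 528
313^72 ≡ 1000
313^90 ≡ 776
313^108 ≡ 593
313^120 ≡ 63
313^135 ≡ 216
313^180 ≡ 1
The smallest such exponent is 180, so the order of 313 is 180.

180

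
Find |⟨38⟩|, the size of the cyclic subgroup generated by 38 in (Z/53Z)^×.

26

The order of 38 must divide φ(53) = 53 − 1 = 52 = 2^2 · 13.
Divisors of 52: 1, 2, 4, 13, 26, 52.
Check 38^d mod 53 for each divisor in increasing order:
38^1 ≡ 38
38^2 ≡ 13
38^4 ≡ 10
38^13 ≡ 52
38^26 ≡ 1
Hence ord(38) = 26.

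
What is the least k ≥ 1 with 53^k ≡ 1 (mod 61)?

20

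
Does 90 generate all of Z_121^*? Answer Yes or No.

φ(121) = φ(11^2) = 11·(11−1) = 110 = 2 · 5 · 11.
It suffices to check that the order of 90 is not a proper divisor of 110: compute 90^(110/q) for q ∈ {2, 5, 11}.
90^55 ≡ 120 (mod 121)  [q = 2: ≢ 1 ✓]
90^22 ≡ 81 (mod 121)  [q = 5: ≢ 1 ✓]
90^10 ≡ 12 (mod 121)  [q = 11: ≢ 1 ✓]
Every test exponent gives a nontrivial residue, hence 90 generates the full group.

Yes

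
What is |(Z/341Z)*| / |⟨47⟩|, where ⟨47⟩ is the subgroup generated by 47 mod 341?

By Lagrange's theorem, ord_341(47) divides φ(341) = φ(11·31) = (11−1)·(31−1) = 10·30 = 300 = 2^2 · 3 · 5^2.
Divisors of 300: 1, 2, 3, 4, 5, 6, 10, 12, 15, 20, 25, 30, 50, 60, 75, 100, 150, 300.
Test each divisor d:
47^1 ≡ 47
47^2 ≡ 163
47^3 ≡ 159
47^4 ≡ 312
47^5 ≡ 1
The order of 47 is 5, so the subgroup it generates has 5 elements.
The index is φ(341) / ord(47) = 300 / 5 = 60.

60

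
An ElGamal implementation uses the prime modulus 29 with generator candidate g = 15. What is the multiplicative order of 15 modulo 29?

Since 15 ∈ (Z/29Z)^×, its order divides φ(29) = 29 − 1 = 28 = 2^2 · 7.
Divisors of 28: 1, 2, 4, 7, 14, 28.
Evaluate successive powers at the divisors of 28:
15^1 ≡ 15
15^2 ≡ 22
15^4 ≡ 20
15^7 ≡ 17
15^14 ≡ 28
15^28 ≡ 1
Therefore the multiplicative order of 15 modulo 29 is 28.

28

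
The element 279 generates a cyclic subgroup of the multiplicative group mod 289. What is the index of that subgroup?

1

Since 279 ∈ (Z/289Z)^×, its order divides φ(289) = φ(17^2) = 17·(17−1) = 272 = 2^4 · 17.
Divisors of 272: 1, 2, 4, 8, 16, 17, 34, 68, 136, 272.
Check 279^d mod 289 for each divisor in increasing order:
279^1 ≡ 279 (mod 289)
279^2 ≡ 100 (mod 289)
279^4 ≡ 174 (mod 289)
279^8 ≡ 220 (mod 289)
279^16 ≡ 137 (mod 289)
279^17 ≡ 75 (mod 289)
279^34 ≡ 134 (mod 289)
279^68 ≡ 38 (mod 289)
279^136 ≡ 288 (mod 289)
279^272 ≡ 1 (mod 289) ✓
Thus |⟨279⟩| = ord(279) = 272.
The index is φ(289) / ord(279) = 272 / 272 = 1.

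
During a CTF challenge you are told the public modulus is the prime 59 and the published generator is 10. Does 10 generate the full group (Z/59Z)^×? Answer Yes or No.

Yes

φ(59) = 59 − 1 = 58 = 2 · 29.
10 is a primitive root mod 59 iff 10^(φ(59)/q) ≢ 1 for every prime q | φ(59), i.e. q ∈ {2, 29}.
10^29 ≡ 58 (mod 59)  [q = 2: ≢ 1 ✓]
10^2 ≡ 41 (mod 59)  [q = 29: ≢ 1 ✓]
Every test exponent gives a nontrivial residue, hence 10 generates the full group.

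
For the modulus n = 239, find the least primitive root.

φ(239) = 239 − 1 = 238 = 2 · 7 · 17.
Test candidates g = 2, 3, … against the prime factors q ∈ {2, 7, 17} of φ(239): g is a generator iff g^(238/q) ≢ 1 for every such q.
g = 2: 2^119 ≡ 1 — hits 1, so not a primitive root.
g = 3: 3^119 ≡ 1 — hits 1, so not a primitive root.
g = 4: 4^119 ≡ 1 — hits 1, so not a primitive root.
g = 5: 5^119 ≡ 1 — hits 1, so not a primitive root.
g = 6: 6^119 ≡ 1 — hits 1, so not a primitive root.
g = 7: 7^119 ≡ 238; 7^34 ≡ 24; 7^14 ≡ 211 — none is 1, so 7 is a primitive root.
The smallest primitive root modulo 239 is 7.

7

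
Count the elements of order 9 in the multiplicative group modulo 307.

φ(307) = 307 − 1 = 306 = 2 · 3^2 · 17.
Since (Z/307Z)^× is cyclic of order 306, the number of elements of order d is φ(d) when d | 306 and 0 otherwise.
9 = 3^2 divides 306, and φ(9) = 6.

6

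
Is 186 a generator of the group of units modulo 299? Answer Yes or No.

No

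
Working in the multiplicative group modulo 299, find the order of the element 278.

44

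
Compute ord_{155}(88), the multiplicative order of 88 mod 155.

12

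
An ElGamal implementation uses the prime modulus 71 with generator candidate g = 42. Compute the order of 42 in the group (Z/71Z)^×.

70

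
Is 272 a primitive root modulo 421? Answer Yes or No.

φ(421) = 421 − 1 = 420 = 2^2 · 3 · 5 · 7.
It suffices to check that the order of 272 is not a proper divisor of 420: compute 272^(420/q) for q ∈ {2, 3, 5, 7}.
272^210 ≡ 1 (mod 421)  [q = 2: ≡ 1 ✗]
272^140 ≡ 20 (mod 421)  [q = 3: ≢ 1 ✓]
272^84 ≡ 1 (mod 421)  [q = 5: ≡ 1 ✗]
272^60 ≡ 385 (mod 421)  [q = 7: ≢ 1 ✓]
The check at q = 2 fails, so 272 generates a proper subgroup.

No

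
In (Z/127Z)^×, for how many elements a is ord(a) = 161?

0

φ(127) = 127 − 1 = 126 = 2 · 3^2 · 7.
(Z/127Z)^× is cyclic (|G| = 126); a cyclic group of order m has exactly φ(d) elements of each order d | m, and none otherwise.
Here 126 is not a multiple of 161, so there are no elements of order 161.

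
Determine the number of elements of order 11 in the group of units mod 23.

φ(23) = 23 − 1 = 22 = 2 · 11.
Since (Z/23Z)^× is cyclic of order 22, the number of elements of order d is φ(d) when d | 22 and 0 otherwise.
11 | 22, and φ(11) = 11 − 1 = 10.

10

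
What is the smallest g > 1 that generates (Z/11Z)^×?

φ(11) = 11 − 1 = 10 = 2 · 5.
g is a primitive root iff g^(10/q) ≢ 1 (mod 11) for each prime q ∈ {2, 5}.
g = 2: 2^5 ≡ 10; 2^2 ≡ 4 — none is 1, so 2 is a primitive root.
The smallest primitive root modulo 11 is 2.

2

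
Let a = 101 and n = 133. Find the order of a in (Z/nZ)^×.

18

By Lagrange's theorem, ord_133(101) divides φ(133) = φ(7·19) = (7−1)·(19−1) = 6·18 = 108 = 2^2 · 3^3.
Divisors of 108: 1, 2, 3, 4, 6, 9, 12, 18, 27, 36, 54, 108.
Compute 101^d (mod 133) for the divisors d until we hit 1:
101^1 ≡ 101 (mod 133)
101^2 ≡ 93 (mod 133)
101^3 ≡ 83 (mod 133)
101^4 ≡ 4 (mod 133)
101^6 ≡ 106 (mod 133)
101^9 ≡ 20 (mod 133)
101^12 ≡ 64 (mod 133)
101^18 ≡ 1 (mod 133) ✓
The smallest such exponent is 18, so the order of 101 is 18.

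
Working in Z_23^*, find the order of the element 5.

22

The order of 5 must divide φ(23) = 23 − 1 = 22 = 2 · 11.
Divisors of 22: 1, 2, 11, 22.
Test each divisor d:
5^1 ≡ 5
5^2 ≡ 2
5^11 ≡ 22
5^22 ≡ 1
Therefore the multiplicative order of 5 modulo 23 is 22.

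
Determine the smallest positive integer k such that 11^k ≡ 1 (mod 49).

The order of 11 must divide φ(49) = φ(7^2) = 7·(7−1) = 42 = 2 · 3 · 7.
Divisors of 42: 1, 2, 3, 6, 7, 14, 21, 42.
Test each divisor d:
11^1 ≡ 11 (mod 49)
11^2 ≡ 23 (mod 49)
11^3 ≡ 8 (mod 49)
11^6 ≡ 15 (mod 49)
11^7 ≡ 18 (mod 49)
11^14 ≡ 30 (mod 49)
11^21 ≡ 1 (mod 49) ✓
So ord_49(11) = 21.

21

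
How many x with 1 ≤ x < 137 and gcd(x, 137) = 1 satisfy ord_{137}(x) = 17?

φ(137) = 137 − 1 = 136 = 2^3 · 17.
(Z/137Z)^× is cyclic (|G| = 136); a cyclic group of order m has exactly φ(d) elements of each order d | m, and none otherwise.
17 | 136, and φ(17) = 17 − 1 = 16.

16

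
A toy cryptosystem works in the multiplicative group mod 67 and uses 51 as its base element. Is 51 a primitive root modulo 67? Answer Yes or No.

Yes

φ(67) = 67 − 1 = 66 = 2 · 3 · 11.
51 is a primitive root mod 67 iff 51^(φ(67)/q) ≢ 1 for every prime q | φ(67), i.e. q ∈ {2, 3, 11}.
51^33 ≡ 66 (mod 67)  [q = 2: ≢ 1 ✓]
51^22 ≡ 37 (mod 67)  [q = 3: ≢ 1 ✓]
51^6 ≡ 14 (mod 67)  [q = 11: ≢ 1 ✓]
Every test exponent gives a nontrivial residue, hence 51 generates the full group.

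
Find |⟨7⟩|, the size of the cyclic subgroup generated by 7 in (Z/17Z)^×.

Since 7 ∈ (Z/17Z)^×, its order divides φ(17) = 17 − 1 = 16 = 2^4.
Divisors of 16: 1, 2, 4, 8, 16.
Evaluate successive powers at the divisors of 16:
7^1 ≡ 7 (mod 17)
7^2 ≡ 15 (mod 17)
7^4 ≡ 4 (mod 17)
7^8 ≡ 16 (mod 17)
7^16 ≡ 1 (mod 17) ✓
Hence ord(7) = 16.

16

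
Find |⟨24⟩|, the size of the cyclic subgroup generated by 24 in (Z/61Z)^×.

20

Since 24 ∈ (Z/61Z)^×, its order divides φ(61) = 61 − 1 = 60 = 2^2 · 3 · 5.
Divisors of 60: 1, 2, 3, 4, 5, 6, 10, 12, 15, 20, 30, 60.
Evaluate successive powers at the divisors of 60:
24^1 ≡ 24 (mod 61)
24^2 ≡ 27 (mod 61)
24^3 ≡ 38 (mod 61)
24^4 ≡ 58 (mod 61)
24^5 ≡ 50 (mod 61)
24^6 ≡ 41 (mod 61)
24^10 ≡ 60 (mod 61)
24^12 ≡ 34 (mod 61)
24^15 ≡ 11 (mod 61)
24^20 ≡ 1 (mod 61) ✓
The smallest such exponent is 20, so the order of 24 is 20.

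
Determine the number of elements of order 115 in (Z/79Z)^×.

0

φ(79) = 79 − 1 = 78 = 2 · 3 · 13.
(Z/79Z)^× is cyclic (|G| = 78); a cyclic group of order m has exactly φ(d) elements of each order d | m, and none otherwise.
Here 78 is not a multiple of 115, so there are no elements of order 115.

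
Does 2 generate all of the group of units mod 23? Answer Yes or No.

No

φ(23) = 23 − 1 = 22 = 2 · 11.
2 is a primitive root mod 23 iff 2^(φ(23)/q) ≢ 1 for every prime q | φ(23), i.e. q ∈ {2, 11}.
2^11 ≡ 1 (mod 23)  [q = 2: ≡ 1 ✗]
2^2 ≡ 4 (mod 23)  [q = 11: ≢ 1 ✓]
The check at q = 2 fails, so 2 generates a proper subgroup.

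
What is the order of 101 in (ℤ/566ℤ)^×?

141

The order of 101 must divide φ(566) = φ(2)·φ(283) = 1·282 = 282 = 2 · 3 · 47.
Divisors of 282: 1, 2, 3, 6, 47, 94, 141, 282.
Compute 101^d (mod 566) for the divisors d until we hit 1:
101^1 ≡ 101 (mod 566)
101^2 ≡ 13 (mod 566)
101^3 ≡ 181 (mod 566)
101^6 ≡ 499 (mod 566)
101^47 ≡ 327 (mod 566)
101^94 ≡ 521 (mod 566)
101^141 ≡ 1 (mod 566) ✓
Hence ord(101) = 141.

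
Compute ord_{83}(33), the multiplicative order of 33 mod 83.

41

Since 33 ∈ (Z/83Z)^×, its order divides φ(83) = 83 − 1 = 82 = 2 · 41.
Divisors of 82: 1, 2, 41, 82.
Check 33^d mod 83 for each divisor in increasing order:
33^1 ≡ 33 (mod 83)
33^2 ≡ 10 (mod 83)
33^41 ≡ 1 (mod 83) ✓
So ord_83(33) = 41.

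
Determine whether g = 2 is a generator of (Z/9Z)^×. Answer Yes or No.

Yes

φ(9) = φ(3^2) = 3·(3−1) = 6 = 2 · 3.
It suffices to check that the order of 2 is not a proper divisor of 6: compute 2^(6/q) for q ∈ {2, 3}.
2^3 ≡ 8 (mod 9)  [q = 2: ≢ 1 ✓]
2^2 ≡ 4 (mod 9)  [q = 3: ≢ 1 ✓]
None equal 1, so ord_9(2) = 6: 2 is a primitive root.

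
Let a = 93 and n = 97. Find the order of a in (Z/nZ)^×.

24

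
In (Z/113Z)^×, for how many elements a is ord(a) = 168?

φ(113) = 113 − 1 = 112 = 2^4 · 7.
(Z/113Z)^× is cyclic (|G| = 112); a cyclic group of order m has exactly φ(d) elements of each order d | m, and none otherwise.
Here 112 is not a multiple of 168, so there are no elements of order 168.

0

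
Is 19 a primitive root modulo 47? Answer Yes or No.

Yes

φ(47) = 47 − 1 = 46 = 2 · 23.
19 is a primitive root mod 47 iff 19^(φ(47)/q) ≢ 1 for every prime q | φ(47), i.e. q ∈ {2, 23}.
19^23 ≡ 46 (mod 47)  [q = 2: ≢ 1 ✓]
19^2 ≡ 32 (mod 47)  [q = 23: ≢ 1 ✓]
All checks pass, so 19 has order 46 and is a primitive root modulo 47.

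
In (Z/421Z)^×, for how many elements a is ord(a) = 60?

16

φ(421) = 421 − 1 = 420 = 2^2 · 3 · 5 · 7.
(Z/421Z)^× is cyclic (|G| = 420); a cyclic group of order m has exactly φ(d) elements of each order d | m, and none otherwise.
60 = 2^2 · 3 · 5 divides 420, and φ(60) = 16.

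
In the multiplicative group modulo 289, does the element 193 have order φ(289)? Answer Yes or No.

Yes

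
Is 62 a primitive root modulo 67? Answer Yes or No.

φ(67) = 67 − 1 = 66 = 2 · 3 · 11.
An element g generates (Z/67Z)^× iff g^(66/q) ≢ 1 (mod 67) for each prime q ∈ {2, 3, 11}.
62^33 ≡ 1 (mod 67)  [q = 2: ≡ 1 ✗]
62^22 ≡ 1 (mod 67)  [q = 3: ≡ 1 ✗]
62^6 ≡ 14 (mod 67)  [q = 11: ≢ 1 ✓]
The check at q = 2 fails, so 62 generates a proper subgroup.

No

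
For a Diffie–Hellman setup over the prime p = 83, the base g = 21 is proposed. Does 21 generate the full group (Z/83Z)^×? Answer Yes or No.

No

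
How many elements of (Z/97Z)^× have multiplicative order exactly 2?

1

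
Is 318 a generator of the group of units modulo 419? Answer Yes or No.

No

φ(419) = 419 − 1 = 418 = 2 · 11 · 19.
Test 318^(418/q) mod 419 for each prime factor q of 418:
318^209 ≡ 1 (mod 419)  [q = 2: ≡ 1 ✗]
318^38 ≡ 59 (mod 419)  [q = 11: ≢ 1 ✓]
318^22 ≡ 107 (mod 419)  [q = 19: ≢ 1 ✓]
The check at q = 2 fails, so 318 generates a proper subgroup.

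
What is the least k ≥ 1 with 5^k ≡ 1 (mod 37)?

The order of 5 must divide φ(37) = 37 − 1 = 36 = 2^2 · 3^2.
Divisors of 36: 1, 2, 3, 4, 6, 9, 12, 18, 36.
Compute 5^d (mod 37) for the divisors d until we hit 1:
5^1 ≡ 5
5^2 ≡ 25
5^3 ≡ 14
5^4 ≡ 33
5^6 ≡ 11
5^9 ≡ 6
5^12 ≡ 10
5^18 ≡ 36
5^36 ≡ 1
Therefore the multiplicative order of 5 modulo 37 is 36.

36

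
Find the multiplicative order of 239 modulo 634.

316

ord(239) | φ(634) = φ(2)·φ(317) = 1·316 = 316 = 2^2 · 79.
Divisors of 316: 1, 2, 4, 79, 158, 316.
Check 239^d mod 634 for each divisor in increasing order:
239^1 ≡ 239 (mod 634)
239^2 ≡ 61 (mod 634)
239^4 ≡ 551 (mod 634)
239^79 ≡ 203 (mod 634)
239^158 ≡ 633 (mod 634)
239^316 ≡ 1 (mod 634) ✓
Hence ord(239) = 316.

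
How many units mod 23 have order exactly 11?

10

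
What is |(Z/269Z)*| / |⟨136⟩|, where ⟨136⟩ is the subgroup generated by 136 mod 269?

4

The order of 136 must divide φ(269) = 269 − 1 = 268 = 2^2 · 67.
Divisors of 268: 1, 2, 4, 67, 134, 268.
Compute 136^d (mod 269) for the divisors d until we hit 1:
136^1 ≡ 136 (mod 269)
136^2 ≡ 204 (mod 269)
136^4 ≡ 190 (mod 269)
136^67 ≡ 1 (mod 269) ✓
So ord_269(136) = 67, hence |⟨136⟩| = 67.
[(Z/269Z)^× : ⟨136⟩] = 268/67 = 4.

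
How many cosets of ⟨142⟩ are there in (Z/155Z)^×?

By Lagrange's theorem, ord_155(142) divides φ(155) = φ(5·31) = (5−1)·(31−1) = 4·30 = 120 = 2^3 · 3 · 5.
Divisors of 120: 1, 2, 3, 4, 5, 6, 8, 10, 12, 15, 20, 24, 30, 40, 60, 120.
Compute 142^d (mod 155) for the divisors d until we hit 1:
142^1 ≡ 142
142^2 ≡ 14
142^3 ≡ 128
142^4 ≡ 41
142^5 ≡ 87
142^6 ≡ 109
142^8 ≡ 131
142^10 ≡ 129
142^12 ≡ 101
142^15 ≡ 63
142^20 ≡ 56
142^24 ≡ 126
142^30 ≡ 94
142^40 ≡ 36
142^60 ≡ 1
Thus |⟨142⟩| = ord(142) = 60.
Index = |(Z/155Z)^×| / |⟨142⟩| = 120 / 60 = 2.

2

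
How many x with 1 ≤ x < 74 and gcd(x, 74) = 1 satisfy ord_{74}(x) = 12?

φ(74) = φ(2)·φ(37) = 1·36 = 36 = 2^2 · 3^2.
Since (Z/74Z)^× is cyclic of order 36, the number of elements of order d is φ(d) when d | 36 and 0 otherwise.
12 = 2^2 · 3 divides 36, and φ(12) = 4.

4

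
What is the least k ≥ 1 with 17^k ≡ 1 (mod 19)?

9

Since 17 ∈ (Z/19Z)^×, its order divides φ(19) = 19 − 1 = 18 = 2 · 3^2.
Divisors of 18: 1, 2, 3, 6, 9, 18.
Evaluate successive powers at the divisors of 18:
17^1 ≡ 17 (mod 19)
17^2 ≡ 4 (mod 19)
17^3 ≡ 11 (mod 19)
17^6 ≡ 7 (mod 19)
17^9 ≡ 1 (mod 19) ✓
The smallest such exponent is 9, so the order of 17 is 9.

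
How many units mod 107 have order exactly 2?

1

φ(107) = 107 − 1 = 106 = 2 · 53.
Since (Z/107Z)^× is cyclic of order 106, the number of elements of order d is φ(d) when d | 106 and 0 otherwise.
2 | 106, and φ(2) = 2 − 1 = 1.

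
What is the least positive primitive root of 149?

φ(149) = 149 − 1 = 148 = 2^2 · 37.
Test candidates g = 2, 3, … against the prime factors q ∈ {2, 37} of φ(149): g is a generator iff g^(148/q) ≢ 1 for every such q.
g = 2: 2^74 ≡ 148; 2^4 ≡ 16 — none is 1, so 2 is a primitive root.
Hence the least primitive root of 149 is 2.

2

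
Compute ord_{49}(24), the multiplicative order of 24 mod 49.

42

Since 24 ∈ (Z/49Z)^×, its order divides φ(49) = φ(7^2) = 7·(7−1) = 42 = 2 · 3 · 7.
Divisors of 42: 1, 2, 3, 6, 7, 14, 21, 42.
Check 24^d mod 49 for each divisor in increasing order:
24^1 ≡ 24 (mod 49)
24^2 ≡ 37 (mod 49)
24^3 ≡ 6 (mod 49)
24^6 ≡ 36 (mod 49)
24^7 ≡ 31 (mod 49)
24^14 ≡ 30 (mod 49)
24^21 ≡ 48 (mod 49)
24^42 ≡ 1 (mod 49) ✓
Therefore the multiplicative order of 24 modulo 49 is 42.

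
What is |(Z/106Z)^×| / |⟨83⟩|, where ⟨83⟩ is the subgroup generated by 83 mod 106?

13

The order of 83 must divide φ(106) = φ(2)·φ(53) = 1·52 = 52 = 2^2 · 13.
Divisors of 52: 1, 2, 4, 13, 26, 52.
Check 83^d mod 106 for each divisor in increasing order:
83^1 ≡ 83 (mod 106)
83^2 ≡ 105 (mod 106)
83^4 ≡ 1 (mod 106) ✓
So ord_106(83) = 4, hence |⟨83⟩| = 4.
[(Z/106Z)^× : ⟨83⟩] = 52/4 = 13.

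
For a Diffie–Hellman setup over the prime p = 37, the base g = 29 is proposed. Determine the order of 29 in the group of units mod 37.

12

By Lagrange's theorem, ord_37(29) divides φ(37) = 37 − 1 = 36 = 2^2 · 3^2.
Divisors of 36: 1, 2, 3, 4, 6, 9, 12, 18, 36.
Compute 29^d (mod 37) for the divisors d until we hit 1:
29^1 ≡ 29
29^2 ≡ 27
29^3 ≡ 6
29^4 ≡ 26
29^6 ≡ 36
29^9 ≡ 31
29^12 ≡ 1
The smallest such exponent is 12, so the order of 29 is 12.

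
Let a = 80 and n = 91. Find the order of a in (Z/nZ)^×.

The order of 80 must divide φ(91) = φ(7·13) = (7−1)·(13−1) = 6·12 = 72 = 2^3 · 3^2.
Divisors of 72: 1, 2, 3, 4, 6, 8, 9, 12, 18, 24, 36, 72.
Check 80^d mod 91 for each divisor in increasing order:
80^1 ≡ 80 (mod 91)
80^2 ≡ 30 (mod 91)
80^3 ≡ 34 (mod 91)
80^4 ≡ 81 (mod 91)
80^6 ≡ 64 (mod 91)
80^8 ≡ 9 (mod 91)
80^9 ≡ 83 (mod 91)
80^12 ≡ 1 (mod 91) ✓
So ord_91(80) = 12.

12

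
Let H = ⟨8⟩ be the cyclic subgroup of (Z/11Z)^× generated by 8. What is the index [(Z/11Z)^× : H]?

1

ord(8) | φ(11) = 11 − 1 = 10 = 2 · 5.
Divisors of 10: 1, 2, 5, 10.
Test each divisor d:
8^1 ≡ 8 (mod 11)
8^2 ≡ 9 (mod 11)
8^5 ≡ 10 (mod 11)
8^10 ≡ 1 (mod 11) ✓
The order of 8 is 10, so the subgroup it generates has 10 elements.
The index is φ(11) / ord(8) = 10 / 10 = 1.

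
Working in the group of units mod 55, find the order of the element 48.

20

ord(48) | φ(55) = φ(5·11) = (5−1)·(11−1) = 4·10 = 40 = 2^3 · 5.
Divisors of 40: 1, 2, 4, 5, 8, 10, 20, 40.
Evaluate successive powers at the divisors of 40:
48^1 ≡ 48 (mod 55)
48^2 ≡ 49 (mod 55)
48^4 ≡ 36 (mod 55)
48^5 ≡ 23 (mod 55)
48^8 ≡ 31 (mod 55)
48^10 ≡ 34 (mod 55)
48^20 ≡ 1 (mod 55) ✓
Therefore the multiplicative order of 48 modulo 55 is 20.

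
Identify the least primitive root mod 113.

3

φ(113) = 113 − 1 = 112 = 2^4 · 7.
g is a primitive root iff g^(112/q) ≢ 1 (mod 113) for each prime q ∈ {2, 7}.
g = 2: 2^56 ≡ 1 — hits 1, so not a primitive root.
g = 3: 3^56 ≡ 112; 3^16 ≡ 49 — none is 1, so 3 is a primitive root.
The smallest primitive root modulo 113 is 3.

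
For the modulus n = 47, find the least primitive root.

5

φ(47) = 47 − 1 = 46 = 2 · 23.
g is a primitive root iff g^(46/q) ≢ 1 (mod 47) for each prime q ∈ {2, 23}.
g = 2: 2^23 ≡ 1 — hits 1, so not a primitive root.
g = 3: 3^23 ≡ 1 — hits 1, so not a primitive root.
g = 4: 4^23 ≡ 1 — hits 1, so not a primitive root.
g = 5: 5^23 ≡ 46; 5^2 ≡ 25 — none is 1, so 5 is a primitive root.
So 5 is the smallest generator of (Z/47Z)^×.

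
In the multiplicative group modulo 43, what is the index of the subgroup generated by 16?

Since 16 ∈ (Z/43Z)^×, its order divides φ(43) = 43 − 1 = 42 = 2 · 3 · 7.
Divisors of 42: 1, 2, 3, 6, 7, 14, 21, 42.
Compute 16^d (mod 43) for the divisors d until we hit 1:
16^1 ≡ 16 (mod 43)
16^2 ≡ 41 (mod 43)
16^3 ≡ 11 (mod 43)
16^6 ≡ 35 (mod 43)
16^7 ≡ 1 (mod 43) ✓
Thus |⟨16⟩| = ord(16) = 7.
Index = |(Z/43Z)^×| / |⟨16⟩| = 42 / 7 = 6.

6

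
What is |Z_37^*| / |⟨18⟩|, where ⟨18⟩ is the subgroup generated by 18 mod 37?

The order of 18 must divide φ(37) = 37 − 1 = 36 = 2^2 · 3^2.
Divisors of 36: 1, 2, 3, 4, 6, 9, 12, 18, 36.
Test each divisor d:
18^1 ≡ 18 (mod 37)
18^2 ≡ 28 (mod 37)
18^3 ≡ 23 (mod 37)
18^4 ≡ 7 (mod 37)
18^6 ≡ 11 (mod 37)
18^9 ≡ 31 (mod 37)
18^12 ≡ 10 (mod 37)
18^18 ≡ 36 (mod 37)
18^36 ≡ 1 (mod 37) ✓
The order of 18 is 36, so the subgroup it generates has 36 elements.
[(Z/37Z)^× : ⟨18⟩] = 36/36 = 1.

1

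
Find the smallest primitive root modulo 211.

2

φ(211) = 211 − 1 = 210 = 2 · 3 · 5 · 7.
g is a primitive root iff g^(210/q) ≢ 1 (mod 211) for each prime q ∈ {2, 3, 5, 7}.
g = 2: 2^105 ≡ 210; 2^70 ≡ 196; 2^42 ≡ 107; 2^30 ≡ 171 — none is 1, so 2 is a primitive root.
Hence the least primitive root of 211 is 2.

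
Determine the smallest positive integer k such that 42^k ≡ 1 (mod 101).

By Lagrange's theorem, ord_101(42) divides φ(101) = 101 − 1 = 100 = 2^2 · 5^2.
Divisors of 100: 1, 2, 4, 5, 10, 20, 25, 50, 100.
Check 42^d mod 101 for each divisor in increasing order:
42^1 ≡ 42 (mod 101)
42^2 ≡ 47 (mod 101)
42^4 ≡ 88 (mod 101)
42^5 ≡ 60 (mod 101)
42^10 ≡ 65 (mod 101)
42^20 ≡ 84 (mod 101)
42^25 ≡ 91 (mod 101)
42^50 ≡ 100 (mod 101)
42^100 ≡ 1 (mod 101) ✓
So ord_101(42) = 100.

100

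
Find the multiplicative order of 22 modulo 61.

15

Since 22 ∈ (Z/61Z)^×, its order divides φ(61) = 61 − 1 = 60 = 2^2 · 3 · 5.
Divisors of 60: 1, 2, 3, 4, 5, 6, 10, 12, 15, 20, 30, 60.
Evaluate successive powers at the divisors of 60:
22^1 ≡ 22 (mod 61)
22^2 ≡ 57 (mod 61)
22^3 ≡ 34 (mod 61)
22^4 ≡ 16 (mod 61)
22^5 ≡ 47 (mod 61)
22^6 ≡ 58 (mod 61)
22^10 ≡ 13 (mod 61)
22^12 ≡ 9 (mod 61)
22^15 ≡ 1 (mod 61) ✓
So ord_61(22) = 15.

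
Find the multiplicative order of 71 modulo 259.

9

By Lagrange's theorem, ord_259(71) divides φ(259) = φ(7·37) = (7−1)·(37−1) = 6·36 = 216 = 2^3 · 3^3.
Divisors of 216: 1, 2, 3, 4, 6, 8, 9, 12, 18, 24, 27, 36, 54, 72, 108, 216.
Test each divisor d:
71^1 ≡ 71 (mod 259)
71^2 ≡ 120 (mod 259)
71^3 ≡ 232 (mod 259)
71^4 ≡ 155 (mod 259)
71^6 ≡ 211 (mod 259)
71^8 ≡ 197 (mod 259)
71^9 ≡ 1 (mod 259) ✓
Hence ord(71) = 9.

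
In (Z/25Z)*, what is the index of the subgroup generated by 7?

5

Since 7 ∈ (Z/25Z)^×, its order divides φ(25) = φ(5^2) = 5·(5−1) = 20 = 2^2 · 5.
Divisors of 20: 1, 2, 4, 5, 10, 20.
Evaluate successive powers at the divisors of 20:
7^1 ≡ 7 (mod 25)
7^2 ≡ 24 (mod 25)
7^4 ≡ 1 (mod 25) ✓
The order of 7 is 4, so the subgroup it generates has 4 elements.
The index is φ(25) / ord(7) = 20 / 4 = 5.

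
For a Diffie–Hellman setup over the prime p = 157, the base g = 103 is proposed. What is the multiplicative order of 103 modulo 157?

52

Since 103 ∈ (Z/157Z)^×, its order divides φ(157) = 157 − 1 = 156 = 2^2 · 3 · 13.
Divisors of 156: 1, 2, 3, 4, 6, 12, 13, 26, 39, 52, 78, 156.
Compute 103^d (mod 157) for the divisors d until we hit 1:
103^1 ≡ 103 (mod 157)
103^2 ≡ 90 (mod 157)
103^3 ≡ 7 (mod 157)
103^4 ≡ 93 (mod 157)
103^6 ≡ 49 (mod 157)
103^12 ≡ 46 (mod 157)
103^13 ≡ 28 (mod 157)
103^26 ≡ 156 (mod 157)
103^39 ≡ 129 (mod 157)
103^52 ≡ 1 (mod 157) ✓
The smallest such exponent is 52, so the order of 103 is 52.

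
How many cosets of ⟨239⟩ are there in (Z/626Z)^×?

1

Since 239 ∈ (Z/626Z)^×, its order divides φ(626) = φ(2)·φ(313) = 1·312 = 312 = 2^3 · 3 · 13.
Divisors of 312: 1, 2, 3, 4, 6, 8, 12, 13, 24, 26, 39, 52, 78, 104, 156, 312.
Test each divisor d:
239^1 ≡ 239 (mod 626)
239^2 ≡ 155 (mod 626)
239^3 ≡ 111 (mod 626)
239^4 ≡ 237 (mod 626)
239^6 ≡ 427 (mod 626)
239^8 ≡ 455 (mod 626)
239^12 ≡ 163 (mod 626)
239^13 ≡ 145 (mod 626)
239^24 ≡ 277 (mod 626)
239^26 ≡ 367 (mod 626)
239^39 ≡ 5 (mod 626)
239^52 ≡ 99 (mod 626)
239^78 ≡ 25 (mod 626)
239^104 ≡ 411 (mod 626)
239^156 ≡ 625 (mod 626)
239^312 ≡ 1 (mod 626) ✓
Thus |⟨239⟩| = ord(239) = 312.
Index = |(Z/626Z)^×| / |⟨239⟩| = 312 / 312 = 1.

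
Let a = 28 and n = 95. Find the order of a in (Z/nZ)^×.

36

The order of 28 must divide φ(95) = φ(5·19) = (5−1)·(19−1) = 4·18 = 72 = 2^3 · 3^2.
Divisors of 72: 1, 2, 3, 4, 6, 8, 9, 12, 18, 24, 36, 72.
Evaluate successive powers at the divisors of 72:
28^1 ≡ 28
28^2 ≡ 24
28^3 ≡ 7
28^4 ≡ 6
28^6 ≡ 49
28^8 ≡ 36
28^9 ≡ 58
28^12 ≡ 26
28^18 ≡ 39
28^24 ≡ 11
28^36 ≡ 1
Hence ord(28) = 36.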